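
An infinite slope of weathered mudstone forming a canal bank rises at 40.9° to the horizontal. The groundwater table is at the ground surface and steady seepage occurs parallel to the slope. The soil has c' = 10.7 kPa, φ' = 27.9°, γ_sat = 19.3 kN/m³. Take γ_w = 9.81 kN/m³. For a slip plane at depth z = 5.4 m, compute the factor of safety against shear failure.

With seepage parallel to the slope and the water table at the surface, the effective normal stress on the slip plane uses the buoyant unit weight γ' = γ_sat − γ_w while the driving shear stress uses γ_sat:
FS = [c' + γ' z cos²β tanφ'] / [γ_sat z sinβ cosβ]
γ' = 19.3 − 9.81 = 9.49 kN/m³
Numerator = 10.7 + 9.49·5.4·cos²40.9°·tan27.9° = 10.7 + 9.49·5.4·0.5713·0.5295 = 26.202 kPa
Denominator = 19.3·5.4·sin40.9°·cos40.9° = 19.3·5.4·0.6547·0.7559 = 51.577 kPa
FS = 26.202 / 51.577 = 0.508

FS = 0.51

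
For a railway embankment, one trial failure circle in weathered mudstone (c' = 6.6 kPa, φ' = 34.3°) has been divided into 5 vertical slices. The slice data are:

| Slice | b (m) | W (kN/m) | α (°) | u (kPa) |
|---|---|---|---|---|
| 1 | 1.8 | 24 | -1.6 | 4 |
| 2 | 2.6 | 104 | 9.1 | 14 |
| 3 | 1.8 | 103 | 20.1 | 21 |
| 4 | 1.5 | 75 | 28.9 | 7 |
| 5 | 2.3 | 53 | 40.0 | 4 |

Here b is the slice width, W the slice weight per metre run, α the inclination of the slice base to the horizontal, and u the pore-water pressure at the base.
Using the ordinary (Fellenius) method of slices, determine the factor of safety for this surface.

FS = 1.84

Ordinary method of slices: FS = Σ[c'·Δl_i + (W_i cosα_i − u_i·Δl_i)·tanφ'] / Σ W_i sinα_i, with Δl_i = b_i / cosα_i.
Slice 1: Δl = 1.8/cos(-1.6°) = 1.801 m; N'_1 = 24·cos(-1.6°) − 4·1.801 = 16.8; c'Δl = 11.88; W sinα = -0.7
Slice 2: Δl = 2.6/cos9.1° = 2.633 m; N'_2 = 104·cos9.1° − 14·2.633 = 65.8; c'Δl = 17.38; W sinα = 16.4
Slice 3: Δl = 1.8/cos20.1° = 1.917 m; N'_3 = 103·cos20.1° − 21·1.917 = 56.5; c'Δl = 12.65; W sinα = 35.4
Slice 4: Δl = 1.5/cos28.9° = 1.713 m; N'_4 = 75·cos28.9° − 7·1.713 = 53.7; c'Δl = 11.31; W sinα = 36.2
Slice 5: Δl = 2.3/cos40.0° = 3.002 m; N'_5 = 53·cos40.0° − 4·3.002 = 28.6; c'Δl = 19.82; W sinα = 34.1
Σc'Δl = 73.0 kN/m; ΣN' = 221.3 kN/m; ΣW sinα = 121.5 kN/m
Resisting = 73.0 + 221.3·tan34.3° = 73.0 + 151.0 = 224.0 kN/m
FS = 224.0 / 121.5 = 1.844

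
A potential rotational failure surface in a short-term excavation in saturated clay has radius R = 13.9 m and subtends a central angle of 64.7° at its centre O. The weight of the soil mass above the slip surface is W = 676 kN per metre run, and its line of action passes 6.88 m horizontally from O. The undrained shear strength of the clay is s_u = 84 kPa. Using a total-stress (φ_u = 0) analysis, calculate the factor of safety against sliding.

Taking moments about the centre O, the resisting moment is provided by the undrained shear strength acting along the arc:
Arc length L_a = R·θ = 13.9·(64.7°·π/180) = 13.9·1.1292 = 15.70 m
M_R = s_u·L_a·R = 84·15.70·13.9 = 18327.0 kN·m/m
M_D = W·d = 676·6.88 = 4650.9 kN·m/m
FS = M_R / M_D = 18327.0 / 4650.9 = 3.941

FS = 3.94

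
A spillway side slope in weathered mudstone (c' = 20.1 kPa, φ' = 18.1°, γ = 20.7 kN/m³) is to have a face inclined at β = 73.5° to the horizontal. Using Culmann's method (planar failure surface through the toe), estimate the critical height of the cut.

H_c = 8.19 m

Culmann's analysis gives the critical failure plane at α_cr = (β + φ')/2 = (73.5 + 18.1)/2 = 45.8°, and the critical height
H_c = (4c'/γ) · sinβ cosφ' / [1 − cos(β − φ')]
    = (4·20.1/20.7) · sin73.5°·cos18.1° / [1 − cos(55.4°)]
    = 3.884 · 0.9588·0.9505 / [1 − 0.5678]
    = 3.884 · 0.9114 / 0.4322
    = 8.19 m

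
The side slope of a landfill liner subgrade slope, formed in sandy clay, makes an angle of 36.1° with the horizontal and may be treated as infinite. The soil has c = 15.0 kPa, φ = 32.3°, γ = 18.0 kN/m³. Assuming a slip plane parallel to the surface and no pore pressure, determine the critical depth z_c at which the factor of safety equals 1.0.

Setting FS = 1.00 in FS = [c + γz cos²β tanφ] / [γz sinβ cosβ] and solving for z:
z = c / [γ cosβ (FS·sinβ − cosβ·tanφ)]
  = 15.0 / [18.0·cos36.1°·(1.00·sin36.1° − cos36.1°·tan32.3°)]
  = 15.0 / [18.0·0.8080·(1.00·0.5892 − 0.8080·0.6322)]
  = 15.0 / 1.1403 = 13.154 m

z_c = 13.15 m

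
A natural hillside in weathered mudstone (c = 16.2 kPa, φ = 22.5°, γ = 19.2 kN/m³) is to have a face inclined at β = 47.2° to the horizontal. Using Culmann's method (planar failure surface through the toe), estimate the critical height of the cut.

H_c = 25.01 m

Culmann's analysis gives the critical failure plane at α_cr = (β + φ)/2 = (47.2 + 22.5)/2 = 34.9°, and the critical height
H_c = (4c/γ) · sinβ cosφ / [1 − cos(β − φ)]
    = (4·16.2/19.2) · sin47.2°·cos22.5° / [1 − cos(24.7°)]
    = 3.375 · 0.7337·0.9239 / [1 − 0.9085]
    = 3.375 · 0.6779 / 0.0915
    = 25.01 m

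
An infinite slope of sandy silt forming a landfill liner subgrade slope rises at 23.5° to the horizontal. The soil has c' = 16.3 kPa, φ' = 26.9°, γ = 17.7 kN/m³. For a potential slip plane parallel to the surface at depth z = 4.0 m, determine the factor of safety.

For an infinite slope with a slip plane parallel to the surface (no pore pressure): FS = [c' + γz cos²β tanφ'] / [γz sinβ cosβ].
γz = 17.7·4.0 = 70.80 kN/m²
Numerator = 16.3 + 70.80·cos²23.5°·tan26.9° = 16.3 + 70.80·0.8410·0.5073 = 46.508 kPa
Denominator = 70.80·sin23.5°·cos23.5° = 70.80·0.3987·0.9171 = 25.890 kPa
FS = 46.508 / 25.890 = 1.796

FS = 1.80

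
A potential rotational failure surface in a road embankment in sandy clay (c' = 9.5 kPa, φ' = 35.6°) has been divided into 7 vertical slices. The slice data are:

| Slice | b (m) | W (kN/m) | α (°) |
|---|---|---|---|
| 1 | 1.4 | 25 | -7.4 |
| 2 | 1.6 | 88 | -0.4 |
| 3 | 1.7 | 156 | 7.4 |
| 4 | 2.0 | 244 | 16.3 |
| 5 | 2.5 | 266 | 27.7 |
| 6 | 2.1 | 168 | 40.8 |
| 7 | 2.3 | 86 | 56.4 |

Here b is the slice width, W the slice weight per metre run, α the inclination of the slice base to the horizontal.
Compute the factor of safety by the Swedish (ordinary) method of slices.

FS = 2.08

Ordinary method of slices: FS = Σ[c'·Δl_i + (W_i cosα_i)·tanφ'] / Σ W_i sinα_i, with Δl_i = b_i / cosα_i.
Slice 1: Δl = 1.4/cos(-7.4°) = 1.412 m; N'_1 = 25·cos(-7.4°) = 24.8; c'Δl = 13.41; W sinα = -3.2
Slice 2: Δl = 1.6/cos(-0.4°) = 1.600 m; N'_2 = 88·cos(-0.4°) = 88.0; c'Δl = 15.20; W sinα = -0.6
Slice 3: Δl = 1.7/cos7.4° = 1.714 m; N'_3 = 156·cos7.4° = 154.7; c'Δl = 16.29; W sinα = 20.1
Slice 4: Δl = 2.0/cos16.3° = 2.084 m; N'_4 = 244·cos16.3° = 234.2; c'Δl = 19.80; W sinα = 68.5
Slice 5: Δl = 2.5/cos27.7° = 2.824 m; N'_5 = 266·cos27.7° = 235.5; c'Δl = 26.82; W sinα = 123.6
Slice 6: Δl = 2.1/cos40.8° = 2.774 m; N'_6 = 168·cos40.8° = 127.2; c'Δl = 26.35; W sinα = 109.8
Slice 7: Δl = 2.3/cos56.4° = 4.156 m; N'_7 = 86·cos56.4° = 47.6; c'Δl = 39.48; W sinα = 71.6
Σc'Δl = 157.4 kN/m; ΣN' = 912.0 kN/m; ΣW sinα = 389.8 kN/m
Resisting = 157.4 + 912.0·tan35.6° = 157.4 + 652.9 = 810.3 kN/m
FS = 810.3 / 389.8 = 2.079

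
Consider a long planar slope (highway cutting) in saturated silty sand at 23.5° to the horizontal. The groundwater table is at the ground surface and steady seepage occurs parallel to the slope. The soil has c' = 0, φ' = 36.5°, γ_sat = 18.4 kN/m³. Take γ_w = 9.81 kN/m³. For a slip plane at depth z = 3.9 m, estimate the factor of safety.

With seepage parallel to the slope and the water table at the surface, the effective normal stress on the slip plane uses the buoyant unit weight γ' = γ_sat − γ_w while the driving shear stress uses γ_sat:
FS = [c' + γ' z cos²β tanφ'] / [γ_sat z sinβ cosβ]
(For c' = 0 this reduces to FS = (γ'/γ_sat)·tanφ'/tanβ.)
γ' = 18.4 − 9.81 = 8.59 kN/m³
Numerator = 0.0 + 8.59·3.9·cos²23.5°·tan36.5° = 0.0 + 8.59·3.9·0.8410·0.7400 = 20.848 kPa
Denominator = 18.4·3.9·sin23.5°·cos23.5° = 18.4·3.9·0.3987·0.9171 = 26.241 kPa
FS = 20.848 / 26.241 = 0.794

FS = 0.79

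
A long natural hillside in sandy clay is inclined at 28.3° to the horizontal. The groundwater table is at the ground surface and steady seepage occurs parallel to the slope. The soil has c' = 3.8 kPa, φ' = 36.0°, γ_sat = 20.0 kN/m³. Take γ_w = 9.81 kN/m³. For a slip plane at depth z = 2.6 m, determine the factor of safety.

FS = 0.86

With seepage parallel to the slope and the water table at the surface, the effective normal stress on the slip plane uses the buoyant unit weight γ' = γ_sat − γ_w while the driving shear stress uses γ_sat:
FS = [c' + γ' z cos²β tanφ'] / [γ_sat z sinβ cosβ]
γ' = 20.0 − 9.81 = 10.19 kN/m³
Numerator = 3.8 + 10.19·2.6·cos²28.3°·tan36.0° = 3.8 + 10.19·2.6·0.7752·0.7265 = 18.723 kPa
Denominator = 20.0·2.6·sin28.3°·cos28.3° = 20.0·2.6·0.4741·0.8805 = 21.706 kPa
FS = 18.723 / 21.706 = 0.863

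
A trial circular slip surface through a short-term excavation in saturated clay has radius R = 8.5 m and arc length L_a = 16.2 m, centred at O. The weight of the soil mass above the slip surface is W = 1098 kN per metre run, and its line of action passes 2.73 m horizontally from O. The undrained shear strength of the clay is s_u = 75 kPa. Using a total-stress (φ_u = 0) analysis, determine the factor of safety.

FS = 3.45

Taking moments about the centre O, the resisting moment is provided by the undrained shear strength acting along the arc:
M_R = s_u·L_a·R = 75·16.20·8.5 = 10327.5 kN·m/m
M_D = W·d = 1098·2.73 = 2997.5 kN·m/m
FS = M_R / M_D = 10327.5 / 2997.5 = 3.445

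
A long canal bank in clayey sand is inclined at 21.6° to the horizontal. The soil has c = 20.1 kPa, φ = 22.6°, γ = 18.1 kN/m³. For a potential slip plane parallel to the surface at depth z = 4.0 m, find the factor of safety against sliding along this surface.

FS = 1.86

For an infinite slope with a slip plane parallel to the surface (no pore pressure): FS = [c + γz cos²β tanφ] / [γz sinβ cosβ].
γz = 18.1·4.0 = 72.40 kN/m²
Numerator = 20.1 + 72.40·cos²21.6°·tan22.6° = 20.1 + 72.40·0.8645·0.4163 = 46.153 kPa
Denominator = 72.40·sin21.6°·cos21.6° = 72.40·0.3681·0.9298 = 24.781 kPa
FS = 46.153 / 24.781 = 1.862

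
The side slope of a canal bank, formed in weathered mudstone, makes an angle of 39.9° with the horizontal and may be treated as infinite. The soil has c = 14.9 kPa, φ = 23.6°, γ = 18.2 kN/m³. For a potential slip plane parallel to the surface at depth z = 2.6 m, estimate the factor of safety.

FS = 1.16

For an infinite slope with a slip plane parallel to the surface (no pore pressure): FS = [c + γz cos²β tanφ] / [γz sinβ cosβ].
γz = 18.2·2.6 = 47.32 kN/m²
Numerator = 14.9 + 47.32·cos²39.9°·tan23.6° = 14.9 + 47.32·0.5885·0.4369 = 27.067 kPa
Denominator = 47.32·sin39.9°·cos39.9° = 47.32·0.6414·0.7672 = 23.286 kPa
FS = 27.067 / 23.286 = 1.162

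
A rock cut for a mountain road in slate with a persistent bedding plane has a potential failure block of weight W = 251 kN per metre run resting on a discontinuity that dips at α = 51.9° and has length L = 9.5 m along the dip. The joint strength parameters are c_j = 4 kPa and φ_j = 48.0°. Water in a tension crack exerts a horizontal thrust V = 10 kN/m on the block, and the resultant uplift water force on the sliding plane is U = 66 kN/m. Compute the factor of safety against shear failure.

Resolving the block weight along and normal to the plane and applying the Mohr–Coulomb strength on the joint:
N' = W cosα − U − V sinα = 251·cos51.9° − 66 − 10·sin51.9° = 81.0 kN/m
Driving force T = W sinα + V cosα = 251·sin51.9° + 10·cos51.9° = 203.7 kN/m
Resisting force R = c_j·L + N'·tanφ_j = 4·9.5 + 81.0·tan48.0° = 38.0 + 90.0 = 128.0 kN/m
FS = R / T = 128.0 / 203.7 = 0.628

FS = 0.63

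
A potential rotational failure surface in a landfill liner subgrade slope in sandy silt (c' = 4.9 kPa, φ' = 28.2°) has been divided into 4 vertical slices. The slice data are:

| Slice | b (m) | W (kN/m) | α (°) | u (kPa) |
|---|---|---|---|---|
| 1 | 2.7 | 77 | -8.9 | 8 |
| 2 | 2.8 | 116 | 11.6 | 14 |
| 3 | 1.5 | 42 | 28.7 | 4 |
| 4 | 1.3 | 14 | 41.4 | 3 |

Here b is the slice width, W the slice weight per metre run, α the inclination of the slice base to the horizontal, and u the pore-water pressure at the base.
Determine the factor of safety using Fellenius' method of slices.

FS = 3.23

Ordinary method of slices: FS = Σ[c'·Δl_i + (W_i cosα_i − u_i·Δl_i)·tanφ'] / Σ W_i sinα_i, with Δl_i = b_i / cosα_i.
Slice 1: Δl = 2.7/cos(-8.9°) = 2.733 m; N'_1 = 77·cos(-8.9°) − 8·2.733 = 54.2; c'Δl = 13.39; W sinα = -11.9
Slice 2: Δl = 2.8/cos11.6° = 2.858 m; N'_2 = 116·cos11.6° − 14·2.858 = 73.6; c'Δl = 14.01; W sinα = 23.3
Slice 3: Δl = 1.5/cos28.7° = 1.710 m; N'_3 = 42·cos28.7° − 4·1.710 = 30.0; c'Δl = 8.38; W sinα = 20.2
Slice 4: Δl = 1.3/cos41.4° = 1.733 m; N'_4 = 14·cos41.4° − 3·1.733 = 5.3; c'Δl = 8.49; W sinα = 9.3
Σc'Δl = 44.3 kN/m; ΣN' = 163.1 kN/m; ΣW sinα = 40.8 kN/m
Resisting = 44.3 + 163.1·tan28.2° = 44.3 + 87.5 = 131.7 kN/m
FS = 131.7 / 40.8 = 3.226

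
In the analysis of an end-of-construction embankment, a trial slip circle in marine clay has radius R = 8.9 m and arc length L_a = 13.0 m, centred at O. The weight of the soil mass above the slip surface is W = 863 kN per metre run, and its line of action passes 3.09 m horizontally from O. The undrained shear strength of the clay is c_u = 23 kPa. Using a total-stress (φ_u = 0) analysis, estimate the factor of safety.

FS = 1.00

Taking moments about the centre O, the resisting moment is provided by the undrained shear strength acting along the arc:
M_R = c_u·L_a·R = 23·13.00·8.9 = 2661.1 kN·m/m
M_D = W·d = 863·3.09 = 2666.7 kN·m/m
FS = M_R / M_D = 2661.1 / 2666.7 = 0.998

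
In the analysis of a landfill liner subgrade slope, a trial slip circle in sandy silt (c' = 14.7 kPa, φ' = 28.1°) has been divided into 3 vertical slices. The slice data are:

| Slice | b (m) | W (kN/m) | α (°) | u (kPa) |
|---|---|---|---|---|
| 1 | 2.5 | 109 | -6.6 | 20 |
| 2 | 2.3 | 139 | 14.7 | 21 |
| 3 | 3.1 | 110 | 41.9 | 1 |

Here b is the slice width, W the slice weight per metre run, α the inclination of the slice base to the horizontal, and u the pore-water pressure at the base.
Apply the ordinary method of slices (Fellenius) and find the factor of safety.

Ordinary method of slices: FS = Σ[c'·Δl_i + (W_i cosα_i − u_i·Δl_i)·tanφ'] / Σ W_i sinα_i, with Δl_i = b_i / cosα_i.
Slice 1: Δl = 2.5/cos(-6.6°) = 2.517 m; N'_1 = 109·cos(-6.6°) − 20·2.517 = 57.9; c'Δl = 37.00; W sinα = -12.5
Slice 2: Δl = 2.3/cos14.7° = 2.378 m; N'_2 = 139·cos14.7° − 21·2.378 = 84.5; c'Δl = 34.95; W sinα = 35.3
Slice 3: Δl = 3.1/cos41.9° = 4.165 m; N'_3 = 110·cos41.9° − 1·4.165 = 77.7; c'Δl = 61.22; W sinα = 73.5
Σc'Δl = 133.2 kN/m; ΣN' = 220.2 kN/m; ΣW sinα = 96.2 kN/m
Resisting = 133.2 + 220.2·tan28.1° = 133.2 + 117.6 = 250.7 kN/m
FS = 250.7 / 96.2 = 2.606

FS = 2.61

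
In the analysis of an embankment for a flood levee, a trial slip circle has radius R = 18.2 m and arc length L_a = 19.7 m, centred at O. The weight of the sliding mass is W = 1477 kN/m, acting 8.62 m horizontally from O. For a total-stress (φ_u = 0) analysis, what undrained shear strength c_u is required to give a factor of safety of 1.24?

FS = c_u·L_a·R / (W·d), so c_u = FS·W·d / (L_a·R).
c_u = 1.24·1477·8.62 / (19.70·18.2) = 15787.4 / 358.54 = 44.03 kPa

c_u = 44.0 kPa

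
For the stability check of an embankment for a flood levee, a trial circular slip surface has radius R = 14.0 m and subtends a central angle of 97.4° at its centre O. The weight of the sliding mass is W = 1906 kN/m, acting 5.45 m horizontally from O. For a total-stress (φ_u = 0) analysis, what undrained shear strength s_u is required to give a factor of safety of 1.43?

s_u = 44.6 kPa

FS = s_u·L_a·R / (W·d), so s_u = FS·W·d / (L_a·R).
Arc length L_a = R·θ = 14.0·(97.4°·π/180) = 14.0·1.7000 = 23.80 m
s_u = 1.43·1906·5.45 / (23.80·14.0) = 14854.4 / 333.19 = 44.58 kPa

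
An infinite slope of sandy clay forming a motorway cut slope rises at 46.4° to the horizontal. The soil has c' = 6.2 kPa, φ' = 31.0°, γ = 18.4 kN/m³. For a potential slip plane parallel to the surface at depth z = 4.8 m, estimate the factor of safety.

For an infinite slope with a slip plane parallel to the surface (no pore pressure): FS = [c' + γz cos²β tanφ'] / [γz sinβ cosβ].
γz = 18.4·4.8 = 88.32 kN/m²
Numerator = 6.2 + 88.32·cos²46.4°·tan31.0° = 6.2 + 88.32·0.4756·0.6009 = 31.438 kPa
Denominator = 88.32·sin46.4°·cos46.4° = 88.32·0.7242·0.6896 = 44.107 kPa
FS = 31.438 / 44.107 = 0.713

FS = 0.71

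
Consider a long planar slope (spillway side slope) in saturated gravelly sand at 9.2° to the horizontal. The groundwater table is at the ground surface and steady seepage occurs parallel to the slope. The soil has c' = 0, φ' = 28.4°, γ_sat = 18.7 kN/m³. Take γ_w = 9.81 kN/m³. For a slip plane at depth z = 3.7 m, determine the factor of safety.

With seepage parallel to the slope and the water table at the surface, the effective normal stress on the slip plane uses the buoyant unit weight γ' = γ_sat − γ_w while the driving shear stress uses γ_sat:
FS = [c' + γ' z cos²β tanφ'] / [γ_sat z sinβ cosβ]
(For c' = 0 this reduces to FS = (γ'/γ_sat)·tanφ'/tanβ.)
γ' = 18.7 − 9.81 = 8.89 kN/m³
Numerator = 0.0 + 8.89·3.7·cos²9.2°·tan28.4° = 0.0 + 8.89·3.7·0.9744·0.5407 = 17.331 kPa
Denominator = 18.7·3.7·sin9.2°·cos9.2° = 18.7·3.7·0.1599·0.9871 = 10.920 kPa
FS = 17.331 / 10.920 = 1.587

FS = 1.59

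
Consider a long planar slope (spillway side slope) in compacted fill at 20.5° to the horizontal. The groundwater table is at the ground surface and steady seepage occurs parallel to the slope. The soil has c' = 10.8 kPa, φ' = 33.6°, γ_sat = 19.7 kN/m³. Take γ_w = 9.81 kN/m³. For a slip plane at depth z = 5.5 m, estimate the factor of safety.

With seepage parallel to the slope and the water table at the surface, the effective normal stress on the slip plane uses the buoyant unit weight γ' = γ_sat − γ_w while the driving shear stress uses γ_sat:
FS = [c' + γ' z cos²β tanφ'] / [γ_sat z sinβ cosβ]
γ' = 19.7 − 9.81 = 9.89 kN/m³
Numerator = 10.8 + 9.89·5.5·cos²20.5°·tan33.6° = 10.8 + 9.89·5.5·0.8774·0.6644 = 42.508 kPa
Denominator = 19.7·5.5·sin20.5°·cos20.5° = 19.7·5.5·0.3502·0.9367 = 35.542 kPa
FS = 42.508 / 35.542 = 1.196

FS = 1.20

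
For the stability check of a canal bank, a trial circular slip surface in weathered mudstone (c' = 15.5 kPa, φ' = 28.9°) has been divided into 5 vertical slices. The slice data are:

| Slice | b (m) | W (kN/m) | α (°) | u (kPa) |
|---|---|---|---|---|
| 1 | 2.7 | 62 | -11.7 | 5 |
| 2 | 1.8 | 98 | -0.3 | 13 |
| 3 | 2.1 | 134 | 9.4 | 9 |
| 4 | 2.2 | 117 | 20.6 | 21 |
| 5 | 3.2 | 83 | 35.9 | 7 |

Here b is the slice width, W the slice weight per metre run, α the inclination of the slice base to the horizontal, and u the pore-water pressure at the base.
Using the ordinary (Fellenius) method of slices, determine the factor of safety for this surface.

Ordinary method of slices: FS = Σ[c'·Δl_i + (W_i cosα_i − u_i·Δl_i)·tanφ'] / Σ W_i sinα_i, with Δl_i = b_i / cosα_i.
Slice 1: Δl = 2.7/cos(-11.7°) = 2.757 m; N'_1 = 62·cos(-11.7°) − 5·2.757 = 46.9; c'Δl = 42.74; W sinα = -12.6
Slice 2: Δl = 1.8/cos(-0.3°) = 1.800 m; N'_2 = 98·cos(-0.3°) − 13·1.800 = 74.6; c'Δl = 27.90; W sinα = -0.5
Slice 3: Δl = 2.1/cos9.4° = 2.129 m; N'_3 = 134·cos9.4° − 9·2.129 = 113.0; c'Δl = 32.99; W sinα = 21.9
Slice 4: Δl = 2.2/cos20.6° = 2.350 m; N'_4 = 117·cos20.6° − 21·2.350 = 60.2; c'Δl = 36.43; W sinα = 41.2
Slice 5: Δl = 3.2/cos35.9° = 3.950 m; N'_5 = 83·cos35.9° − 7·3.950 = 39.6; c'Δl = 61.23; W sinα = 48.7
Σc'Δl = 201.3 kN/m; ΣN' = 334.3 kN/m; ΣW sinα = 98.6 kN/m
Resisting = 201.3 + 334.3·tan28.9° = 201.3 + 184.5 = 385.8 kN/m
FS = 385.8 / 98.6 = 3.912

FS = 3.91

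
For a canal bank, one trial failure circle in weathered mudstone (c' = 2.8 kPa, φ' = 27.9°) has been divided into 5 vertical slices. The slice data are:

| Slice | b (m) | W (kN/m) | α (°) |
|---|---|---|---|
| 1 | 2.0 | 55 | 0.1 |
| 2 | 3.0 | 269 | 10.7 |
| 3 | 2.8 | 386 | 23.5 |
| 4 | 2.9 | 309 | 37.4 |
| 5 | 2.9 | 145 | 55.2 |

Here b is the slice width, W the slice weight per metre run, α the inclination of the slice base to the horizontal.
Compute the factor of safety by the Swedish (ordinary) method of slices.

FS = 1.13

Ordinary method of slices: FS = Σ[c'·Δl_i + (W_i cosα_i)·tanφ'] / Σ W_i sinα_i, with Δl_i = b_i / cosα_i.
Slice 1: Δl = 2.0/cos0.1° = 2.000 m; N'_1 = 55·cos0.1° = 55.0; c'Δl = 5.60; W sinα = 0.1
Slice 2: Δl = 3.0/cos10.7° = 3.053 m; N'_2 = 269·cos10.7° = 264.3; c'Δl = 8.55; W sinα = 49.9
Slice 3: Δl = 2.8/cos23.5° = 3.053 m; N'_3 = 386·cos23.5° = 354.0; c'Δl = 8.55; W sinα = 153.9
Slice 4: Δl = 2.9/cos37.4° = 3.650 m; N'_4 = 309·cos37.4° = 245.5; c'Δl = 10.22; W sinα = 187.7
Slice 5: Δl = 2.9/cos55.2° = 5.081 m; N'_5 = 145·cos55.2° = 82.8; c'Δl = 14.23; W sinα = 119.1
Σc'Δl = 47.1 kN/m; ΣN' = 1001.5 kN/m; ΣW sinα = 510.7 kN/m
Resisting = 47.1 + 1001.5·tan27.9° = 47.1 + 530.3 = 577.4 kN/m
FS = 577.4 / 510.7 = 1.131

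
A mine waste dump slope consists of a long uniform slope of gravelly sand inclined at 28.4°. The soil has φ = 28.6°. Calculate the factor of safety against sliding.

For a dry cohesionless infinite slope the factor of safety is FS = tanφ / tanβ.
FS = tan28.6° / tan28.4° = 0.5452 / 0.5407 = 1.008

FS = 1.01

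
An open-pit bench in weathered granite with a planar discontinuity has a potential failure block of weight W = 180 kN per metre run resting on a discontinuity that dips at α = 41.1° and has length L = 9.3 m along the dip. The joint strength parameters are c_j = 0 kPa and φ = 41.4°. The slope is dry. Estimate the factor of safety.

FS = 1.01

Resolving the block weight along and normal to the plane and applying the Mohr–Coulomb strength on the joint:
N' = W cosα = 180·cos41.1° = 135.6 kN/m
Driving force T = W sinα = 180·sin41.1° = 118.3 kN/m
Resisting force R = c_j·L + N'·tanφ = 0·9.3 + 135.6·tan41.4° = 0.0 + 119.6 = 119.6 kN/m
FS = R / T = 119.6 / 118.3 = 1.011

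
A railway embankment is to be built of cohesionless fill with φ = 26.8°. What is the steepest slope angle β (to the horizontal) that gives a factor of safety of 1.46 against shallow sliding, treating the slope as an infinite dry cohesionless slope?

For an infinite dry cohesionless slope FS = tanφ/tanβ, so tanβ = tanφ / FS.
tanβ = tan26.8° / 1.46 = 0.5051 / 1.46 = 0.3460
β = arctan(0.3460) = 19.08°

β = 19.1°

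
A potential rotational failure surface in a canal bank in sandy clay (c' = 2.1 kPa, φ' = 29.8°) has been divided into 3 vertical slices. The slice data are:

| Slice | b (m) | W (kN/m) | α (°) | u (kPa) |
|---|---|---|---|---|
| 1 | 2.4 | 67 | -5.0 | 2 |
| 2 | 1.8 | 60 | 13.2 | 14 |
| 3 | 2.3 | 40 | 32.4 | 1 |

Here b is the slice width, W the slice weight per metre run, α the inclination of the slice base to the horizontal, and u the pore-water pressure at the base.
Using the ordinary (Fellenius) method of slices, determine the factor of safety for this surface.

Ordinary method of slices: FS = Σ[c'·Δl_i + (W_i cosα_i − u_i·Δl_i)·tanφ'] / Σ W_i sinα_i, with Δl_i = b_i / cosα_i.
Slice 1: Δl = 2.4/cos(-5.0°) = 2.409 m; N'_1 = 67·cos(-5.0°) − 2·2.409 = 61.9; c'Δl = 5.06; W sinα = -5.8
Slice 2: Δl = 1.8/cos13.2° = 1.849 m; N'_2 = 60·cos13.2° − 14·1.849 = 32.5; c'Δl = 3.88; W sinα = 13.7
Slice 3: Δl = 2.3/cos32.4° = 2.724 m; N'_3 = 40·cos32.4° − 1·2.724 = 31.0; c'Δl = 5.72; W sinα = 21.4
Σc'Δl = 14.7 kN/m; ΣN' = 125.5 kN/m; ΣW sinα = 29.3 kN/m
Resisting = 14.7 + 125.5·tan29.8° = 14.7 + 71.9 = 86.5 kN/m
FS = 86.5 / 29.3 = 2.954

FS = 2.95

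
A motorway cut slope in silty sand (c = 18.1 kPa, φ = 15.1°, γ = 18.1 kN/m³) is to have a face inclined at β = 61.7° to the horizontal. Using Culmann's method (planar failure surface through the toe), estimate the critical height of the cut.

H_c = 10.87 m

Culmann's analysis gives the critical failure plane at α_cr = (β + φ)/2 = (61.7 + 15.1)/2 = 38.4°, and the critical height
H_c = (4c/γ) · sinβ cosφ / [1 − cos(β − φ)]
    = (4·18.1/18.1) · sin61.7°·cos15.1° / [1 − cos(46.6°)]
    = 4.000 · 0.8805·0.9655 / [1 − 0.6871]
    = 4.000 · 0.8501 / 0.3129
    = 10.87 m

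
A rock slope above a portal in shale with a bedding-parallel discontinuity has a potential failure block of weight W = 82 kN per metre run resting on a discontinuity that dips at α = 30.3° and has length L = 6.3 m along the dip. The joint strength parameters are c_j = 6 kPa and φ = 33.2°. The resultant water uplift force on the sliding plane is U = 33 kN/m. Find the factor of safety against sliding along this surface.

Resolving the block weight along and normal to the plane and applying the Mohr–Coulomb strength on the joint:
N' = W cosα − U = 82·cos30.3° − 33 = 37.8 kN/m
Driving force T = W sinα = 82·sin30.3° = 41.4 kN/m
Resisting force R = c_j·L + N'·tanφ = 6·6.3 + 37.8·tan33.2° = 37.8 + 24.7 = 62.5 kN/m
FS = R / T = 62.5 / 41.4 = 1.512

FS = 1.51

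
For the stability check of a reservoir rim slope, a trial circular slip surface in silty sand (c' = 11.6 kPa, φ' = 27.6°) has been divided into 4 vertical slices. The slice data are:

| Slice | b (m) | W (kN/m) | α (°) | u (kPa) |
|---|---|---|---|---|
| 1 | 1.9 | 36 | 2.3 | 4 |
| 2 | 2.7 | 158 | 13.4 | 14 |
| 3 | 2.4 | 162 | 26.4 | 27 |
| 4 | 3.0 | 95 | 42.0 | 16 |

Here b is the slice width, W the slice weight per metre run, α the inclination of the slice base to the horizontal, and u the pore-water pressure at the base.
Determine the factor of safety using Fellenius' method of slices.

FS = 1.43

Ordinary method of slices: FS = Σ[c'·Δl_i + (W_i cosα_i − u_i·Δl_i)·tanφ'] / Σ W_i sinα_i, with Δl_i = b_i / cosα_i.
Slice 1: Δl = 1.9/cos2.3° = 1.902 m; N'_1 = 36·cos2.3° − 4·1.902 = 28.4; c'Δl = 22.06; W sinα = 1.4
Slice 2: Δl = 2.7/cos13.4° = 2.776 m; N'_2 = 158·cos13.4° − 14·2.776 = 114.8; c'Δl = 32.20; W sinα = 36.6
Slice 3: Δl = 2.4/cos26.4° = 2.679 m; N'_3 = 162·cos26.4° − 27·2.679 = 72.8; c'Δl = 31.08; W sinα = 72.0
Slice 4: Δl = 3.0/cos42.0° = 4.037 m; N'_4 = 95·cos42.0° − 16·4.037 = 6.0; c'Δl = 46.83; W sinα = 63.6
Σc'Δl = 132.2 kN/m; ΣN' = 222.0 kN/m; ΣW sinα = 173.7 kN/m
Resisting = 132.2 + 222.0·tan27.6° = 132.2 + 116.0 = 248.2 kN/m
FS = 248.2 / 173.7 = 1.429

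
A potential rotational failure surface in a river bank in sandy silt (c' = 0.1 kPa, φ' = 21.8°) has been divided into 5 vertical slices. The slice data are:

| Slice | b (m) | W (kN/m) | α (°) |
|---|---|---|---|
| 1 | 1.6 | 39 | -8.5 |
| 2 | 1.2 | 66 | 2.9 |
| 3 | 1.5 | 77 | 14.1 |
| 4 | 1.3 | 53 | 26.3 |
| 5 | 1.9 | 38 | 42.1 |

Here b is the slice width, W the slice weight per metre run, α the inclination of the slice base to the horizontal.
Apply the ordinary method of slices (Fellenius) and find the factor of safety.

Ordinary method of slices: FS = Σ[c'·Δl_i + (W_i cosα_i)·tanφ'] / Σ W_i sinα_i, with Δl_i = b_i / cosα_i.
Slice 1: Δl = 1.6/cos(-8.5°) = 1.618 m; N'_1 = 39·cos(-8.5°) = 38.6; c'Δl = 0.16; W sinα = -5.8
Slice 2: Δl = 1.2/cos2.9° = 1.202 m; N'_2 = 66·cos2.9° = 65.9; c'Δl = 0.12; W sinα = 3.3
Slice 3: Δl = 1.5/cos14.1° = 1.547 m; N'_3 = 77·cos14.1° = 74.7; c'Δl = 0.15; W sinα = 18.8
Slice 4: Δl = 1.3/cos26.3° = 1.450 m; N'_4 = 53·cos26.3° = 47.5; c'Δl = 0.15; W sinα = 23.5
Slice 5: Δl = 1.9/cos42.1° = 2.561 m; N'_5 = 38·cos42.1° = 28.2; c'Δl = 0.26; W sinα = 25.5
Σc'Δl = 0.8 kN/m; ΣN' = 254.9 kN/m; ΣW sinα = 65.3 kN/m
Resisting = 0.8 + 254.9·tan21.8° = 0.8 + 101.9 = 102.8 kN/m
FS = 102.8 / 65.3 = 1.574

FS = 1.57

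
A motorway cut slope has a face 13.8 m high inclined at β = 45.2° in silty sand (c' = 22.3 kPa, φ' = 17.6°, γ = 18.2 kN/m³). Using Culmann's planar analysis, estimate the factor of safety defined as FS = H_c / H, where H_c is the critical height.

H_c = (4c'/γ) · sinβ cosφ' / [1 − cos(β − φ')]
    = (4·22.3/18.2) · sin45.2°·cos17.6° / [1 − cos27.6°]
    = 4.901 · 0.6764 / 0.1138 = 29.13 m
FS = H_c / H = 29.13 / 13.8 = 2.111

FS = 2.11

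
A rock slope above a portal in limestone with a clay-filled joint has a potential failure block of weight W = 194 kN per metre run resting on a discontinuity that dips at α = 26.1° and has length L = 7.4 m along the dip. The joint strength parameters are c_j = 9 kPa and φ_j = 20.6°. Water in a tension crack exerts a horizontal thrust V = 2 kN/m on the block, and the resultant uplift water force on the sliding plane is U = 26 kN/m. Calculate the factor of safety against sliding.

FS = 1.40

Resolving the block weight along and normal to the plane and applying the Mohr–Coulomb strength on the joint:
N' = W cosα − U − V sinα = 194·cos26.1° − 26 − 2·sin26.1° = 147.3 kN/m
Driving force T = W sinα + V cosα = 194·sin26.1° + 2·cos26.1° = 87.1 kN/m
Resisting force R = c_j·L + N'·tanφ_j = 9·7.4 + 147.3·tan20.6° = 66.6 + 55.4 = 122.0 kN/m
FS = R / T = 122.0 / 87.1 = 1.400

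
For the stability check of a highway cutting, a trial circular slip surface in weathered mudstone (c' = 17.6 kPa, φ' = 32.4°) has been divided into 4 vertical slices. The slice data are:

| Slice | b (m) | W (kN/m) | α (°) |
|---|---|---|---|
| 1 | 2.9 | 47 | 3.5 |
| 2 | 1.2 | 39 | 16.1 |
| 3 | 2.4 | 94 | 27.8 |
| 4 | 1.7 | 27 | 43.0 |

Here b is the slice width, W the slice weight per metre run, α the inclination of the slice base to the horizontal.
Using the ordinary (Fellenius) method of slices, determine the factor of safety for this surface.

Ordinary method of slices: FS = Σ[c'·Δl_i + (W_i cosα_i)·tanφ'] / Σ W_i sinα_i, with Δl_i = b_i / cosα_i.
Slice 1: Δl = 2.9/cos3.5° = 2.905 m; N'_1 = 47·cos3.5° = 46.9; c'Δl = 51.14; W sinα = 2.9
Slice 2: Δl = 1.2/cos16.1° = 1.249 m; N'_2 = 39·cos16.1° = 37.5; c'Δl = 21.98; W sinα = 10.8
Slice 3: Δl = 2.4/cos27.8° = 2.713 m; N'_3 = 94·cos27.8° = 83.2; c'Δl = 47.75; W sinα = 43.8
Slice 4: Δl = 1.7/cos43.0° = 2.324 m; N'_4 = 27·cos43.0° = 19.7; c'Δl = 40.91; W sinα = 18.4
Σc'Δl = 161.8 kN/m; ΣN' = 187.3 kN/m; ΣW sinα = 75.9 kN/m
Resisting = 161.8 + 187.3·tan32.4° = 161.8 + 118.9 = 280.6 kN/m
FS = 280.6 / 75.9 = 3.695

FS = 3.70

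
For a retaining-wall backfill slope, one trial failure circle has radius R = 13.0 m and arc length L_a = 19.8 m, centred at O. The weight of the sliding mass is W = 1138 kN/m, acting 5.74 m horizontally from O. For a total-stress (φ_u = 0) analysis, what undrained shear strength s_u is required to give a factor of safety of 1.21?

FS = s_u·L_a·R / (W·d), so s_u = FS·W·d / (L_a·R).
s_u = 1.21·1138·5.74 / (19.80·13.0) = 7903.9 / 257.40 = 30.71 kPa

s_u = 30.7 kPa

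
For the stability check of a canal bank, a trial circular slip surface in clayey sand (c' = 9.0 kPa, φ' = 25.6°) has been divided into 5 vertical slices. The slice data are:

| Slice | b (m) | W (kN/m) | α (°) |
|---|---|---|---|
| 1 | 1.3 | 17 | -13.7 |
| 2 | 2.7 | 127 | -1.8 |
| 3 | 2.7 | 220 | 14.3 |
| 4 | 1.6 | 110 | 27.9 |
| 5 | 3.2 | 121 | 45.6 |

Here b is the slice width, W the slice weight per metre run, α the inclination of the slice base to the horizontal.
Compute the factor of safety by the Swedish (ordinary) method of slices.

FS = 2.05

Ordinary method of slices: FS = Σ[c'·Δl_i + (W_i cosα_i)·tanφ'] / Σ W_i sinα_i, with Δl_i = b_i / cosα_i.
Slice 1: Δl = 1.3/cos(-13.7°) = 1.338 m; N'_1 = 17·cos(-13.7°) = 16.5; c'Δl = 12.04; W sinα = -4.0
Slice 2: Δl = 2.7/cos(-1.8°) = 2.701 m; N'_2 = 127·cos(-1.8°) = 126.9; c'Δl = 24.31; W sinα = -4.0
Slice 3: Δl = 2.7/cos14.3° = 2.786 m; N'_3 = 220·cos14.3° = 213.2; c'Δl = 25.08; W sinα = 54.3
Slice 4: Δl = 1.6/cos27.9° = 1.810 m; N'_4 = 110·cos27.9° = 97.2; c'Δl = 16.29; W sinα = 51.5
Slice 5: Δl = 3.2/cos45.6° = 4.574 m; N'_5 = 121·cos45.6° = 84.7; c'Δl = 41.16; W sinα = 86.5
Σc'Δl = 118.9 kN/m; ΣN' = 538.5 kN/m; ΣW sinα = 184.2 kN/m
Resisting = 118.9 + 538.5·tan25.6° = 118.9 + 258.0 = 376.9 kN/m
FS = 376.9 / 184.2 = 2.046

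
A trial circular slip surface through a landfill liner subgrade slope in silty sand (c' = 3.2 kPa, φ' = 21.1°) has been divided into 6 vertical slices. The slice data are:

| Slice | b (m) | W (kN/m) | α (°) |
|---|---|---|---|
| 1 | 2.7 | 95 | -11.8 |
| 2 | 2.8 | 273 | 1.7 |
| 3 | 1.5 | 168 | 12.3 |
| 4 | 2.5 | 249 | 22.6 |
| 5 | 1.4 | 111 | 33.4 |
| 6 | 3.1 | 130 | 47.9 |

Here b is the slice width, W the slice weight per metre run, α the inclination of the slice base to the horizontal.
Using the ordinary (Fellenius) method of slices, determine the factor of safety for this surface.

FS = 1.49

Ordinary method of slices: FS = Σ[c'·Δl_i + (W_i cosα_i)·tanφ'] / Σ W_i sinα_i, with Δl_i = b_i / cosα_i.
Slice 1: Δl = 2.7/cos(-11.8°) = 2.758 m; N'_1 = 95·cos(-11.8°) = 93.0; c'Δl = 8.83; W sinα = -19.4
Slice 2: Δl = 2.8/cos1.7° = 2.801 m; N'_2 = 273·cos1.7° = 272.9; c'Δl = 8.96; W sinα = 8.1
Slice 3: Δl = 1.5/cos12.3° = 1.535 m; N'_3 = 168·cos12.3° = 164.1; c'Δl = 4.91; W sinα = 35.8
Slice 4: Δl = 2.5/cos22.6° = 2.708 m; N'_4 = 249·cos22.6° = 229.9; c'Δl = 8.67; W sinα = 95.7
Slice 5: Δl = 1.4/cos33.4° = 1.677 m; N'_5 = 111·cos33.4° = 92.7; c'Δl = 5.37; W sinα = 61.1
Slice 6: Δl = 3.1/cos47.9° = 4.624 m; N'_6 = 130·cos47.9° = 87.2; c'Δl = 14.80; W sinα = 96.5
Σc'Δl = 51.5 kN/m; ΣN' = 939.7 kN/m; ΣW sinα = 277.7 kN/m
Resisting = 51.5 + 939.7·tan21.1° = 51.5 + 362.6 = 414.1 kN/m
FS = 414.1 / 277.7 = 1.491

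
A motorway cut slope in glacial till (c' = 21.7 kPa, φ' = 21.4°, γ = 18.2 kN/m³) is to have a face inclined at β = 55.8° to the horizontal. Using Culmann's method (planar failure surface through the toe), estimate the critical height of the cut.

H_c = 21.00 m

Culmann's analysis gives the critical failure plane at α_cr = (β + φ')/2 = (55.8 + 21.4)/2 = 38.6°, and the critical height
H_c = (4c'/γ) · sinβ cosφ' / [1 − cos(β − φ')]
    = (4·21.7/18.2) · sin55.8°·cos21.4° / [1 − cos(34.4°)]
    = 4.769 · 0.8271·0.9311 / [1 − 0.8251]
    = 4.769 · 0.7701 / 0.1749
    = 21.00 m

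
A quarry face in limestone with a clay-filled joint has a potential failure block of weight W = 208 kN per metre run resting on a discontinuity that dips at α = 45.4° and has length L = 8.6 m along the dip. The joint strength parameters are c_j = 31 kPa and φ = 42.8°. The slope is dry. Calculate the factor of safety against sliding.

Resolving the block weight along and normal to the plane and applying the Mohr–Coulomb strength on the joint:
N' = W cosα = 208·cos45.4° = 146.0 kN/m
Driving force T = W sinα = 208·sin45.4° = 148.1 kN/m
Resisting force R = c_j·L + N'·tanφ = 31·8.6 + 146.0·tan42.8° = 266.6 + 135.2 = 401.8 kN/m
FS = R / T = 401.8 / 148.1 = 2.713

FS = 2.71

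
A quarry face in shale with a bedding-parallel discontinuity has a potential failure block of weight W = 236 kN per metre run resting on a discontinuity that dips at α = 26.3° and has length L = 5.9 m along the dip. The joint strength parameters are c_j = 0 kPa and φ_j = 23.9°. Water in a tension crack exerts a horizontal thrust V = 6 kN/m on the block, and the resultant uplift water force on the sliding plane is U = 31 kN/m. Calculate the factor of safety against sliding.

FS = 0.72

Resolving the block weight along and normal to the plane and applying the Mohr–Coulomb strength on the joint:
N' = W cosα − U − V sinα = 236·cos26.3° − 31 − 6·sin26.3° = 177.9 kN/m
Driving force T = W sinα + V cosα = 236·sin26.3° + 6·cos26.3° = 109.9 kN/m
Resisting force R = c_j·L + N'·tanφ_j = 0·5.9 + 177.9·tan23.9° = 0.0 + 78.8 = 78.8 kN/m
FS = R / T = 78.8 / 109.9 = 0.717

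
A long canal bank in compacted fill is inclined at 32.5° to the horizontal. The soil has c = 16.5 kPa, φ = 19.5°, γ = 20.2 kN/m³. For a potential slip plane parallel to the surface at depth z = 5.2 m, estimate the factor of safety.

For an infinite slope with a slip plane parallel to the surface (no pore pressure): FS = [c + γz cos²β tanφ] / [γz sinβ cosβ].
γz = 20.2·5.2 = 105.04 kN/m²
Numerator = 16.5 + 105.04·cos²32.5°·tan19.5° = 16.5 + 105.04·0.7113·0.3541 = 42.958 kPa
Denominator = 105.04·sin32.5°·cos32.5° = 105.04·0.5373·0.8434 = 47.599 kPa
FS = 42.958 / 47.599 = 0.902

FS = 0.90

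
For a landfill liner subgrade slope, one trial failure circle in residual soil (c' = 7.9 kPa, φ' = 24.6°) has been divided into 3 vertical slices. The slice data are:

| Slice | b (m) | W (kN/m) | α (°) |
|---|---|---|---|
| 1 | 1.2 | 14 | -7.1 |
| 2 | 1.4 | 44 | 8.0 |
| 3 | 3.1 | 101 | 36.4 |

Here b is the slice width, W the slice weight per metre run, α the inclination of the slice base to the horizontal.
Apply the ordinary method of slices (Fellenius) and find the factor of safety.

FS = 1.78

Ordinary method of slices: FS = Σ[c'·Δl_i + (W_i cosα_i)·tanφ'] / Σ W_i sinα_i, with Δl_i = b_i / cosα_i.
Slice 1: Δl = 1.2/cos(-7.1°) = 1.209 m; N'_1 = 14·cos(-7.1°) = 13.9; c'Δl = 9.55; W sinα = -1.7
Slice 2: Δl = 1.4/cos8.0° = 1.414 m; N'_2 = 44·cos8.0° = 43.6; c'Δl = 11.17; W sinα = 6.1
Slice 3: Δl = 3.1/cos36.4° = 3.851 m; N'_3 = 101·cos36.4° = 81.3; c'Δl = 30.43; W sinα = 59.9
Σc'Δl = 51.1 kN/m; ΣN' = 138.8 kN/m; ΣW sinα = 64.3 kN/m
Resisting = 51.1 + 138.8·tan24.6° = 51.1 + 63.5 = 114.7 kN/m
FS = 114.7 / 64.3 = 1.783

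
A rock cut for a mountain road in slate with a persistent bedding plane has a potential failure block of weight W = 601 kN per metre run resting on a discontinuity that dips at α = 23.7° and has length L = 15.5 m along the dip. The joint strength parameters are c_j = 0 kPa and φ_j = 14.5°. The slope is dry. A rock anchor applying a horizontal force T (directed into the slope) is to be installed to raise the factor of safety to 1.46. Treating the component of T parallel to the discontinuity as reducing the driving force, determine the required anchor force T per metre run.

Resolving forces along and normal to the sliding plane, with the horizontal anchor force T adding T·sinα to the effective normal force and T·cosα acting up the plane against the driving force:
FS = [c_jL + (W cosα + T sinα) tanφ_j] / [W sinα − T cosα]
Without the anchor: N' = 550.3 kN/m, driving T_d = 241.6 kN/m, resisting R = 0·15.5 + 550.3·tan14.5° = 142.3 kN/m, FS = 0.59.
Setting FS = 1.46 and solving for T:
1.46·(241.6 − T cos23.7°) = 142.3 + T sin23.7°·tan14.5°
T·(sin23.7°·tan14.5° + 1.46·cos23.7°) = 1.46·241.6 − 142.3
T·(0.4019·0.2586 + 1.46·0.9157) = 352.7 − 142.3 = 210.4
T·1.4408 = 210.4
T = 146.0 kN/m

T = 146 kN/m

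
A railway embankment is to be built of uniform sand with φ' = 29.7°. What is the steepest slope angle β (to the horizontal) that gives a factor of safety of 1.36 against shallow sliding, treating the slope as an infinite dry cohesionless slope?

β = 22.8°

For an infinite dry cohesionless slope FS = tanφ'/tanβ, so tanβ = tanφ' / FS.
tanβ = tan29.7° / 1.36 = 0.5704 / 1.36 = 0.4194
β = arctan(0.4194) = 22.75°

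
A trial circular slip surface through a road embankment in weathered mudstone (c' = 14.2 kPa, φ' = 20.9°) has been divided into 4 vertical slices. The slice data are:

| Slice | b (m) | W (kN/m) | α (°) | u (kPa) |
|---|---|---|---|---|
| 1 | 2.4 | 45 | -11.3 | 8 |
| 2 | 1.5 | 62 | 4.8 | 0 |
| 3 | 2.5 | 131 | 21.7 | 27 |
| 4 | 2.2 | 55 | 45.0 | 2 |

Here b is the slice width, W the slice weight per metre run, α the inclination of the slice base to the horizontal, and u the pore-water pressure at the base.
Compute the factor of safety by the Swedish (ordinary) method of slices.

Ordinary method of slices: FS = Σ[c'·Δl_i + (W_i cosα_i − u_i·Δl_i)·tanφ'] / Σ W_i sinα_i, with Δl_i = b_i / cosα_i.
Slice 1: Δl = 2.4/cos(-11.3°) = 2.447 m; N'_1 = 45·cos(-11.3°) − 8·2.447 = 24.5; c'Δl = 34.75; W sinα = -8.8
Slice 2: Δl = 1.5/cos4.8° = 1.505 m; N'_2 = 62·cos4.8° − 0·1.505 = 61.8; c'Δl = 21.37; W sinα = 5.2
Slice 3: Δl = 2.5/cos21.7° = 2.691 m; N'_3 = 131·cos21.7° − 27·2.691 = 49.1; c'Δl = 38.21; W sinα = 48.4
Slice 4: Δl = 2.2/cos45.0° = 3.111 m; N'_4 = 55·cos45.0° − 2·3.111 = 32.7; c'Δl = 44.18; W sinα = 38.9
Σc'Δl = 138.5 kN/m; ΣN' = 168.1 kN/m; ΣW sinα = 83.7 kN/m
Resisting = 138.5 + 168.1·tan20.9° = 138.5 + 64.2 = 202.7 kN/m
FS = 202.7 / 83.7 = 2.422

FS = 2.42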